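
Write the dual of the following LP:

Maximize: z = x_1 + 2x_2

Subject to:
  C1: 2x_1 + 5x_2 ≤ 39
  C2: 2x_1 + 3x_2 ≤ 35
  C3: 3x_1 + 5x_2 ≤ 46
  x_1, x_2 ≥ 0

Primal max cᵀx s.t. Ax ≤ b, x ≥ 0  →  Dual min bᵀy s.t. Aᵀy ≥ c, y ≥ 0.

Minimize: z = 39y1 + 35y2 + 46y3

Subject to:
  2y1 + 2y2 + 3y3 ≥ 1
  5y1 + 3y2 + 5y3 ≥ 2
  y1, y2, y3 ≥ 0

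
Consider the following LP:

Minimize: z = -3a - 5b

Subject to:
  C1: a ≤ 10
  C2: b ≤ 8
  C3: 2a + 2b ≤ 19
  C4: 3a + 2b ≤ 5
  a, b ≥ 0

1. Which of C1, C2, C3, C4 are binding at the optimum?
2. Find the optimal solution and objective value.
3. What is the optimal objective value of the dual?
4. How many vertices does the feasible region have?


1. C4
2. a = 0, b = 2.5, z = -12.5
3. -12.5
4. 3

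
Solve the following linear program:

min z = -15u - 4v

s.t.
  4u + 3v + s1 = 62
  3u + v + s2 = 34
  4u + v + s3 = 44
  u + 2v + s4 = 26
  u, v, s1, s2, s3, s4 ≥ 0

Evaluate the objective at each vertex of the feasible region:
  z(0, 0) = 0
  z(11, 0) = -165
  z(10, 4) = -166  ←
  z(8.4, 8.8) = -161.2
  z(0, 13) = -52
The minimum is at u = 10, v = 4.

u = 10, v = 4, z = -166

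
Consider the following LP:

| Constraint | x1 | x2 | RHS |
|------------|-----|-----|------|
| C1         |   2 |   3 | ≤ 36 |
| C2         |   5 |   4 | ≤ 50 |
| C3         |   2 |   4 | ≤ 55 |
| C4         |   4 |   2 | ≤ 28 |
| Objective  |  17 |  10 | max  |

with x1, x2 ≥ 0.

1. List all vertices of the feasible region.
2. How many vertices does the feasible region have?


1. (0, 0), (7, 0), (2, 10), (0.8571, 11.43), (0, 12)
2. 5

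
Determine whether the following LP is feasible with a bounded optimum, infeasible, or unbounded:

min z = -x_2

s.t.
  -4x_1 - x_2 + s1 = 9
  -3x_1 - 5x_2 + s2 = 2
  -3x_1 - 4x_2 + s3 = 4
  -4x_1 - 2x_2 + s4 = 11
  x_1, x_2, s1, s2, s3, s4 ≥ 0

Unbounded (objective can decrease without bound)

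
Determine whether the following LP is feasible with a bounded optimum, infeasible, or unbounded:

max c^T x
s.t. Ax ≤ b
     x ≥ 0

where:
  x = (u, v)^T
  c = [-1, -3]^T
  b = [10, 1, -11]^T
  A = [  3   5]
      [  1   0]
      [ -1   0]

Infeasible (no feasible solution exists)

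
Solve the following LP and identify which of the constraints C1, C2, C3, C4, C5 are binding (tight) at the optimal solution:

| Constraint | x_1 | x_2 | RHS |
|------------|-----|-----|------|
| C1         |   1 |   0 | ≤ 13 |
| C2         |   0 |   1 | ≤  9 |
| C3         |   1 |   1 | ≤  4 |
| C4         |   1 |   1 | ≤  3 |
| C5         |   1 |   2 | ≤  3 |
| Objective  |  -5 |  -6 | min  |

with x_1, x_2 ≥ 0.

At x_1 = 3, x_2 = 0, compute slack b - a·x for each constraint:
  C1: 13 − 3 = 10  (slack)
  C2: 9 − 0 = 9  (slack)
  C3: 4 − 3 = 1  (slack)
  C4: 3 − 3 = 0  (binding)
  C5: 3 − 3 = 0  (binding)

Optimal: x_1 = 3, x_2 = 0
Binding: C4, C5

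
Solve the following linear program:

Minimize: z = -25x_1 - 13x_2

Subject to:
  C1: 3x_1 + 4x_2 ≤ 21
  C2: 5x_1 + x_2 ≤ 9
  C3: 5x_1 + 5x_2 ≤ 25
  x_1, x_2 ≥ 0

Evaluate the objective at each vertex of the feasible region:
  z(0, 0) = 0
  z(1.8, 0) = -45
  z(1, 4) = -77  ←
  z(0, 5) = -65
The minimum is at x_1 = 1, x_2 = 4.

x_1 = 1, x_2 = 4, z = -77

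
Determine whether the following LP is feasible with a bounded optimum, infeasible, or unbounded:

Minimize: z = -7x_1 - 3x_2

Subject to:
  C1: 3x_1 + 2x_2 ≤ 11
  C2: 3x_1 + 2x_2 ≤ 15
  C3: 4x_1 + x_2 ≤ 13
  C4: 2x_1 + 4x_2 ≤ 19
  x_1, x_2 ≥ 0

Feasible with a bounded optimal solution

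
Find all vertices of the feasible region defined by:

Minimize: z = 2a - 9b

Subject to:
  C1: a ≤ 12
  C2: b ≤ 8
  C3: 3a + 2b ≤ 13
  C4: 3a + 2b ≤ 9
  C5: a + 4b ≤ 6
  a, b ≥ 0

(0, 0), (3, 0), (2.4, 0.9), (0, 1.5)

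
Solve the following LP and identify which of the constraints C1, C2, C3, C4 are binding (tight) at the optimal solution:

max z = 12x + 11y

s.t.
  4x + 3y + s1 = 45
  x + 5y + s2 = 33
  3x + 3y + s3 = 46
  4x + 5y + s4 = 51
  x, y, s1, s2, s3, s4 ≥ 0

At x = 9, y = 3, compute slack b - a·x for each constraint:
  C1: 45 − 45 = 0  (binding)
  C2: 33 − 24 = 9  (slack)
  C3: 46 − 36 = 10  (slack)
  C4: 51 − 51 = 0  (binding)

Optimal: x = 9, y = 3
Binding: C1, C4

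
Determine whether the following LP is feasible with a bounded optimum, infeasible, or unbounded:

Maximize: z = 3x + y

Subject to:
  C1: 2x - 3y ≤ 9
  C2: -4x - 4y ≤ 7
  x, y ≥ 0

Unbounded (objective can increase without bound)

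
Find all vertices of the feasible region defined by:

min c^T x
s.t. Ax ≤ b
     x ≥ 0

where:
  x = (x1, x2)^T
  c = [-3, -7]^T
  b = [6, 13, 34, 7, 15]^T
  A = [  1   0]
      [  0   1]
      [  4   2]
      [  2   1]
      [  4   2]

(0, 0), (3.5, 0), (0, 7)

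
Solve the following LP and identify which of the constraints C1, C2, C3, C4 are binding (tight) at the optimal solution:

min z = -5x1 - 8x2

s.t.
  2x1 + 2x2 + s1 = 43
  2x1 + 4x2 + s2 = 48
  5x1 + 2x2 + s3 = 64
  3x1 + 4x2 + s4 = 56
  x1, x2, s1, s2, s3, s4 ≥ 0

At x1 = 8, x2 = 8, compute slack b - a·x for each constraint:
  C1: 43 − 32 = 11  (slack)
  C2: 48 − 48 = 0  (binding)
  C3: 64 − 56 = 8  (slack)
  C4: 56 − 56 = 0  (binding)

Optimal: x1 = 8, x2 = 8
Binding: C2, C4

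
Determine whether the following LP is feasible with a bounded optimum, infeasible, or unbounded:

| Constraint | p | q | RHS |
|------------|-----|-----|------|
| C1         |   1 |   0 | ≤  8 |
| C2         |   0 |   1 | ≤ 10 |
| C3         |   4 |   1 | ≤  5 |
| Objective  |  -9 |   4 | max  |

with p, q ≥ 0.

Feasible with a bounded optimal solution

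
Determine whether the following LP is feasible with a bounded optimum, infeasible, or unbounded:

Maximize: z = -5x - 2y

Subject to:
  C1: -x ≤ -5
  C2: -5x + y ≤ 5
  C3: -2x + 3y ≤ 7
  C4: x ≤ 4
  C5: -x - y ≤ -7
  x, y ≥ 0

Infeasible (no feasible solution exists)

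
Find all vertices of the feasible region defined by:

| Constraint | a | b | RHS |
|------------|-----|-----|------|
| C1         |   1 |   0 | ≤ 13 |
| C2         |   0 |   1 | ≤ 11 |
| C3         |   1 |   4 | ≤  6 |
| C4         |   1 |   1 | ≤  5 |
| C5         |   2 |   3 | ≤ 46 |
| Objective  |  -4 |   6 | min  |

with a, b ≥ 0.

(0, 0), (5, 0), (4.667, 0.3333), (0, 1.5)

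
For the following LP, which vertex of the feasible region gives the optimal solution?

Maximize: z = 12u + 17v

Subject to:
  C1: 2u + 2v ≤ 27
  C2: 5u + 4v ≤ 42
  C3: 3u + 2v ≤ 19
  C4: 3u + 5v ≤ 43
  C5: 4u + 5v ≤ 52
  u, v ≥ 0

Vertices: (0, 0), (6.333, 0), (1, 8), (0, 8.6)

Evaluate the objective at each vertex of the feasible region:
  z(0, 0) = 0
  z(6.333, 0) = 76
  z(1, 8) = 148  ←
  z(0, 8.6) = 146.2
The maximum is at u = 1, v = 8.

(1, 8)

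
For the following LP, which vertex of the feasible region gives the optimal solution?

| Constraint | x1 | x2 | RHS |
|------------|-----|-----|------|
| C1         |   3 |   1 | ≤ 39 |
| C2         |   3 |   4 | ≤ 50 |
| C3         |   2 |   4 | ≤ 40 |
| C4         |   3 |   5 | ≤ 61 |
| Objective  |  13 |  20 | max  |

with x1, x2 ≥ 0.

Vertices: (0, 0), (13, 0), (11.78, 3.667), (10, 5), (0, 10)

Evaluate the objective at each vertex of the feasible region:
  z(0, 0) = 0
  z(13, 0) = 169
  z(11.78, 3.667) = 226.4
  z(10, 5) = 230  ←
  z(0, 10) = 200
The maximum is at x1 = 10, x2 = 5.

(10, 5)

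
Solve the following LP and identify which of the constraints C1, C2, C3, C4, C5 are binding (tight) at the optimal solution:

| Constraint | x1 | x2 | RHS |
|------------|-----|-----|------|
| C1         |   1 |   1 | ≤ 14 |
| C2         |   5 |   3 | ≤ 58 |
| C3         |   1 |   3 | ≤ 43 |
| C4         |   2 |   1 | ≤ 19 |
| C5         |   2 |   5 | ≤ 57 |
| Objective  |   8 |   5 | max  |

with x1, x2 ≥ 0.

At x1 = 5, x2 = 9, compute slack b - a·x for each constraint:
  C1: 14 − 14 = 0  (binding)
  C2: 58 − 52 = 6  (slack)
  C3: 43 − 32 = 11  (slack)
  C4: 19 − 19 = 0  (binding)
  C5: 57 − 55 = 2  (slack)

Optimal: x1 = 5, x2 = 9
Binding: C1, C4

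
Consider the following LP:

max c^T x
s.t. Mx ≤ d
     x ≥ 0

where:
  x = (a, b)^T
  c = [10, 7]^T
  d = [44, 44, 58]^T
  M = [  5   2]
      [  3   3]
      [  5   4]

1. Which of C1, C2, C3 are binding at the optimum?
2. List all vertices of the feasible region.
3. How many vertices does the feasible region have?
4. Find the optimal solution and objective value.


1. C1, C3
2. (0, 0), (8.8, 0), (6, 7), (0, 14.5)
3. 4
4. a = 6, b = 7, z = 109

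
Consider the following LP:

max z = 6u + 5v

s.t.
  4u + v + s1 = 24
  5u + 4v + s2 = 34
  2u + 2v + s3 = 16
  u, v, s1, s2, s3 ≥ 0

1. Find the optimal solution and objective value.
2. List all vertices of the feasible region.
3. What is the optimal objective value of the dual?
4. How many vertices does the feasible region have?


1. u = 2, v = 6, z = 42
2. (0, 0), (6, 0), (5.636, 1.455), (2, 6), (0, 8)
3. 42
4. 5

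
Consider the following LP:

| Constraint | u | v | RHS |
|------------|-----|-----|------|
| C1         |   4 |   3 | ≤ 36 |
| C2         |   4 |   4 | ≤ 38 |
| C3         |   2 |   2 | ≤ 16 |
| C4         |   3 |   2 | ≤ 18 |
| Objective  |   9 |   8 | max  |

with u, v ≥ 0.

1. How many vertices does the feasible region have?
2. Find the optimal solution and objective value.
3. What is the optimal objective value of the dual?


1. 4
2. u = 2, v = 6, z = 66
3. 66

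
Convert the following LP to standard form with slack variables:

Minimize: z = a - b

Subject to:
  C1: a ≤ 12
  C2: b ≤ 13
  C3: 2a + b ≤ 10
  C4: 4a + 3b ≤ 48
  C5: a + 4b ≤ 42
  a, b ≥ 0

min z = a - b

s.t.
  a + s1 = 12
  b + s2 = 13
  2a + b + s3 = 10
  4a + 3b + s4 = 48
  a + 4b + s5 = 42
  a, b, s1, s2, s3, s4, s5 ≥ 0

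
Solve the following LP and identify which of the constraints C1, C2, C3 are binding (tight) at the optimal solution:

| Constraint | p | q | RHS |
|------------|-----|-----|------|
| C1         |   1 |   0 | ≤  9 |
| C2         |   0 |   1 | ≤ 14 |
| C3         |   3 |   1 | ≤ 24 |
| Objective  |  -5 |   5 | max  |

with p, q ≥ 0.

At p = 0, q = 14, compute slack b - a·x for each constraint:
  C1: 9 − 0 = 9  (slack)
  C2: 14 − 14 = 0  (binding)
  C3: 24 − 14 = 10  (slack)

Optimal: p = 0, q = 14
Binding: C2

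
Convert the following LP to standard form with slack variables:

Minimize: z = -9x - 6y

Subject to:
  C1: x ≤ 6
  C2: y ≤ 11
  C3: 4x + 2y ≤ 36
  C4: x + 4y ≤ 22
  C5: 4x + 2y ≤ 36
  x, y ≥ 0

min z = -9x - 6y

s.t.
  x + s1 = 6
  y + s2 = 11
  4x + 2y + s3 = 36
  x + 4y + s4 = 22
  4x + 2y + s5 = 36
  x, y, s1, s2, s3, s4, s5 ≥ 0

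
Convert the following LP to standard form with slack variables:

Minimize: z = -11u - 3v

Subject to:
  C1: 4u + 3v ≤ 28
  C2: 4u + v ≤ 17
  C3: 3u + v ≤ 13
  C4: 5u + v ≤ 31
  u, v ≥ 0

min z = -11u - 3v

s.t.
  4u + 3v + s1 = 28
  4u + v + s2 = 17
  3u + v + s3 = 13
  5u + v + s4 = 31
  u, v, s1, s2, s3, s4 ≥ 0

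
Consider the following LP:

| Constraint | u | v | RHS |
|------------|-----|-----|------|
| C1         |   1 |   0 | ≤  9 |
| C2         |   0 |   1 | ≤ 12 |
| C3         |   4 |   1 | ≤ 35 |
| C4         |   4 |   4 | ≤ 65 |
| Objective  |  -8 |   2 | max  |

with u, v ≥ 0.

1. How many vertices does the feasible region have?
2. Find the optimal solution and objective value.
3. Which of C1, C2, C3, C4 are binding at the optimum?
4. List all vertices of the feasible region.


1. 5
2. u = 0, v = 12, z = 24
3. C2
4. (0, 0), (8.75, 0), (6.25, 10), (4.25, 12), (0, 12)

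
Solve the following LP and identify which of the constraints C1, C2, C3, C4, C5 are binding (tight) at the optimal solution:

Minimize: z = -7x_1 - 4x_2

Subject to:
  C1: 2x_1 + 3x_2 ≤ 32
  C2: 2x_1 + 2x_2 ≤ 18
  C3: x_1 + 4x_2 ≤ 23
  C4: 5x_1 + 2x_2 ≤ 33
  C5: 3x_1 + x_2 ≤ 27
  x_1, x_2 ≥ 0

At x_1 = 5, x_2 = 4, compute slack b - a·x for each constraint:
  C1: 32 − 22 = 10  (slack)
  C2: 18 − 18 = 0  (binding)
  C3: 23 − 21 = 2  (slack)
  C4: 33 − 33 = 0  (binding)
  C5: 27 − 19 = 8  (slack)

Optimal: x_1 = 5, x_2 = 4
Binding: C2, C4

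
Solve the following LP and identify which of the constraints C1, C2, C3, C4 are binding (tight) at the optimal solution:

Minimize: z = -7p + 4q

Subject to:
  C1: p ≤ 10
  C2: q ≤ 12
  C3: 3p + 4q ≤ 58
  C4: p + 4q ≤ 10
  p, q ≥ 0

At p = 10, q = 0, compute slack b - a·x for each constraint:
  C1: 10 − 10 = 0  (binding)
  C2: 12 − 0 = 12  (slack)
  C3: 58 − 30 = 28  (slack)
  C4: 10 − 10 = 0  (binding)

Optimal: p = 10, q = 0
Binding: C1, C4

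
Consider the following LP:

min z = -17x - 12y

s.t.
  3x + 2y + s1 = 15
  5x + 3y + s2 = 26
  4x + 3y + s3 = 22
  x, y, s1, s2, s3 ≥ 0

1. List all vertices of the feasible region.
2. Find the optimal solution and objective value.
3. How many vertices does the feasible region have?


1. (0, 0), (5, 0), (1, 6), (0, 7.333)
2. x = 1, y = 6, z = -89
3. 4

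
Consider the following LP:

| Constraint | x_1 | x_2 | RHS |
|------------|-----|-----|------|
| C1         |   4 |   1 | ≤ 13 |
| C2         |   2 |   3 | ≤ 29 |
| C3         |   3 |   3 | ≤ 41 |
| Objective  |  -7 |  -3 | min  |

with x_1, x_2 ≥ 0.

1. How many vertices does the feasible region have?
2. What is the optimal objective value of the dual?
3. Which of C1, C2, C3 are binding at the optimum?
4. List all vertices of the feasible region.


1. 4
2. -34
3. C1, C2
4. (0, 0), (3.25, 0), (1, 9), (0, 9.667)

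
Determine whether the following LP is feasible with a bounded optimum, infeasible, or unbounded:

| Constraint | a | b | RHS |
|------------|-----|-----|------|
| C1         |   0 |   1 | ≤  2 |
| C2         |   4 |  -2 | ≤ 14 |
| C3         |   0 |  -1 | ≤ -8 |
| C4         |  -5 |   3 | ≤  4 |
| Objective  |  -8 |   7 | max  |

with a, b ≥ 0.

Infeasible (no feasible solution exists)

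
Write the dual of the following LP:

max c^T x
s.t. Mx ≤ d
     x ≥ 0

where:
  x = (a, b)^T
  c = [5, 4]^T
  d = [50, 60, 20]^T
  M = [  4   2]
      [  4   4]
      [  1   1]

Primal max cᵀx s.t. Ax ≤ b, x ≥ 0  →  Dual min bᵀy s.t. Aᵀy ≥ c, y ≥ 0.

Minimize: z = 50y1 + 60y2 + 20y3

Subject to:
  4y1 + 4y2 + y3 ≥ 5
  2y1 + 4y2 + y3 ≥ 4
  y1, y2, y3 ≥ 0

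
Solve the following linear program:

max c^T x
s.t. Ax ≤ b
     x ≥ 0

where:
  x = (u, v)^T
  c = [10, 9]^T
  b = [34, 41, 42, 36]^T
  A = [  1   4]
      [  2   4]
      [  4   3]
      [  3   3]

Evaluate the objective at each vertex of the feasible region:
  z(0, 0) = 0
  z(10.5, 0) = 105
  z(6, 6) = 114  ←
  z(4.667, 7.333) = 112.7
  z(0, 8.5) = 76.5
The maximum is at u = 6, v = 6.

u = 6, v = 6, z = 114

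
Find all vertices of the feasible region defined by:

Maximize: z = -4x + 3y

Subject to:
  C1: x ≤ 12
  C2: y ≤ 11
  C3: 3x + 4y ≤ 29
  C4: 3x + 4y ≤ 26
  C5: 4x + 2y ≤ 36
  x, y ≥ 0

(0, 0), (8.667, 0), (0, 6.5)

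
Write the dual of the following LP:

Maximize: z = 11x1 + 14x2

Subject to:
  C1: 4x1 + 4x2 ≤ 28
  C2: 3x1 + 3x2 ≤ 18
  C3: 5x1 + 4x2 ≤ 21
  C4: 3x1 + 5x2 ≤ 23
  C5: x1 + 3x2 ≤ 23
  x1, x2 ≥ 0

Primal max cᵀx s.t. Ax ≤ b, x ≥ 0  →  Dual min bᵀy s.t. Aᵀy ≥ c, y ≥ 0.

Minimize: z = 28y1 + 18y2 + 21y3 + 23y4 + 23y5

Subject to:
  4y1 + 3y2 + 5y3 + 3y4 + y5 ≥ 11
  4y1 + 3y2 + 4y3 + 5y4 + 3y5 ≥ 14
  y1, y2, y3, y4, y5 ≥ 0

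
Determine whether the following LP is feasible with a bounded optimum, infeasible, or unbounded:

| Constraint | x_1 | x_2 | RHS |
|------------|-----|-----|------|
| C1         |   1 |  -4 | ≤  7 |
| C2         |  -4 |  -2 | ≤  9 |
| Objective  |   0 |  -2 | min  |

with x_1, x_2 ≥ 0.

Unbounded (objective can decrease without bound)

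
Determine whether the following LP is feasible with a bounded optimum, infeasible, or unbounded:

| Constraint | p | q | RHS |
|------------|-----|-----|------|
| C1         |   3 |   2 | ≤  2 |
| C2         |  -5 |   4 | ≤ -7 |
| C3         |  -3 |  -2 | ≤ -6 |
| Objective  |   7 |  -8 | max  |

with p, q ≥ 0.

Infeasible (no feasible solution exists)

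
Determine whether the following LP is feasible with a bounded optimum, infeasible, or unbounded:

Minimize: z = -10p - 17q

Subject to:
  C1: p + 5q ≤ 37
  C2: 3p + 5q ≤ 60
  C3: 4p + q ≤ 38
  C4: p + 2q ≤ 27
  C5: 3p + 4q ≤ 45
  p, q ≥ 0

Feasible with a bounded optimal solution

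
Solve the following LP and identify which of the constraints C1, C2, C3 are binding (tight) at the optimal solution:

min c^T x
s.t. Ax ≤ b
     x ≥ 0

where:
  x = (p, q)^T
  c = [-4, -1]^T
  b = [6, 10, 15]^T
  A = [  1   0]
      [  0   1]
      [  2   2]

At p = 6, q = 1.5, compute slack b - a·x for each constraint:
  C1: 6 − 6 = 0  (binding)
  C2: 10 − 1.5 = 8.5  (slack)
  C3: 15 − 15 = 0  (binding)

Optimal: p = 6, q = 1.5
Binding: C1, C3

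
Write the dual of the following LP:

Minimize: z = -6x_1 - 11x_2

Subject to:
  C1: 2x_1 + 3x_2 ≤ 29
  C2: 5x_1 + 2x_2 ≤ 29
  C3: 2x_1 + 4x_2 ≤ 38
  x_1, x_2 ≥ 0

Primal min cᵀx s.t. Ax ≤ b, x ≥ 0  →  Dual max −bᵀy s.t. Aᵀy ≥ −c, y ≥ 0.

Maximize: z = -29y1 - 29y2 - 38y3

Subject to:
  2y1 + 5y2 + 2y3 ≥ 6
  3y1 + 2y2 + 4y3 ≥ 11
  y1, y2, y3 ≥ 0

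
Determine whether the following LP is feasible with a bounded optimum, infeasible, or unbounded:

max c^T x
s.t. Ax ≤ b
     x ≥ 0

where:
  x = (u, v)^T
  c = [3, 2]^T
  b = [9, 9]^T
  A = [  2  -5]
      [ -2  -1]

Unbounded (objective can increase without bound)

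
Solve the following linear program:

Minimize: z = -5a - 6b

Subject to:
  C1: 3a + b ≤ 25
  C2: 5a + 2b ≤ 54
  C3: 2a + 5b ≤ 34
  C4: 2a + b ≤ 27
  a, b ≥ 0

Evaluate the objective at each vertex of the feasible region:
  z(0, 0) = 0
  z(8.333, 0) = -41.67
  z(7, 4) = -59  ←
  z(0, 6.8) = -40.8
The minimum is at a = 7, b = 4.

a = 7, b = 4, z = -59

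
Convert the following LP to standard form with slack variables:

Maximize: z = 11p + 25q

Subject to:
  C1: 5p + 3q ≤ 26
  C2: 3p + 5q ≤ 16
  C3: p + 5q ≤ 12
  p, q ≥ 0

max z = 11p + 25q

s.t.
  5p + 3q + s1 = 26
  3p + 5q + s2 = 16
  p + 5q + s3 = 12
  p, q, s1, s2, s3 ≥ 0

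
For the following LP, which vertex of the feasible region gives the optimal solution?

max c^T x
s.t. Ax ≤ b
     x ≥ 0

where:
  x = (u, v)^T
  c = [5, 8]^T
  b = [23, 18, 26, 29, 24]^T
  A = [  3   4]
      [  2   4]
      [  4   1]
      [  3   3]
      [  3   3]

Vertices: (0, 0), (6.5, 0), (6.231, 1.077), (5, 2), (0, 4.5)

Evaluate the objective at each vertex of the feasible region:
  z(0, 0) = 0
  z(6.5, 0) = 32.5
  z(6.231, 1.077) = 39.77
  z(5, 2) = 41  ←
  z(0, 4.5) = 36
The maximum is at u = 5, v = 2.

(5, 2)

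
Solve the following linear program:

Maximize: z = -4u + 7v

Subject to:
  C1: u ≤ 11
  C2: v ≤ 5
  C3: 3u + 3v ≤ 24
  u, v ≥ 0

Evaluate the objective at each vertex of the feasible region:
  z(0, 0) = 0
  z(8, 0) = -32
  z(3, 5) = 23
  z(0, 5) = 35  ←
The maximum is at u = 0, v = 5.

u = 0, v = 5, z = 35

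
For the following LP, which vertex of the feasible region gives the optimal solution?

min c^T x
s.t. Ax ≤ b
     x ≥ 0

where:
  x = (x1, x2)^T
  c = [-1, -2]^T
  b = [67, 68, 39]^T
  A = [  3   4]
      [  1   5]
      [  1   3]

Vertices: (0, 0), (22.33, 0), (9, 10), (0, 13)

Evaluate the objective at each vertex of the feasible region:
  z(0, 0) = 0
  z(22.33, 0) = -22.33
  z(9, 10) = -29  ←
  z(0, 13) = -26
The minimum is at x1 = 9, x2 = 10.

(9, 10)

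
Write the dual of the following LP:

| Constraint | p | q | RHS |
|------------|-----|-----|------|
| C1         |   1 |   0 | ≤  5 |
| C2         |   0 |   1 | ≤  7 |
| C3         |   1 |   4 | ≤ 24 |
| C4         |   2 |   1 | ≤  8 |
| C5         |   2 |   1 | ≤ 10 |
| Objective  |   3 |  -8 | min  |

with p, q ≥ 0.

Primal min cᵀx s.t. Ax ≤ b, x ≥ 0  →  Dual max −bᵀy s.t. Aᵀy ≥ −c, y ≥ 0.

Maximize: z = -5y1 - 7y2 - 24y3 - 8y4 - 10y5

Subject to:
  y1 + y3 + 2y4 + 2y5 ≥ -3
  y2 + 4y3 + y4 + y5 ≥ 8
  y1, y2, y3, y4, y5 ≥ 0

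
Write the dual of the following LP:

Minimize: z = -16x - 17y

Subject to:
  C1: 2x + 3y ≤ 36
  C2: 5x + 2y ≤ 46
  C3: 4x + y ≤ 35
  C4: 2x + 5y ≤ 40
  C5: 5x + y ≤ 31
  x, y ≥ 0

Primal min cᵀx s.t. Ax ≤ b, x ≥ 0  →  Dual max −bᵀy s.t. Aᵀy ≥ −c, y ≥ 0.

Maximize: z = -36y1 - 46y2 - 35y3 - 40y4 - 31y5

Subject to:
  2y1 + 5y2 + 4y3 + 2y4 + 5y5 ≥ 16
  3y1 + 2y2 + y3 + 5y4 + y5 ≥ 17
  y1, y2, y3, y4, y5 ≥ 0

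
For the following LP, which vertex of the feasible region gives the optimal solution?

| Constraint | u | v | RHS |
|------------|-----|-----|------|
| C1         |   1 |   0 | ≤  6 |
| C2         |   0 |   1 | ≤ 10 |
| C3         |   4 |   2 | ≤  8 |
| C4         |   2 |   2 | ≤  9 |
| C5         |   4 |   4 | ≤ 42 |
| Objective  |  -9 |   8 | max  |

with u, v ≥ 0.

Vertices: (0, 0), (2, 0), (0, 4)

Evaluate the objective at each vertex of the feasible region:
  z(0, 0) = 0
  z(2, 0) = -18
  z(0, 4) = 32  ←
The maximum is at u = 0, v = 4.

(0, 4)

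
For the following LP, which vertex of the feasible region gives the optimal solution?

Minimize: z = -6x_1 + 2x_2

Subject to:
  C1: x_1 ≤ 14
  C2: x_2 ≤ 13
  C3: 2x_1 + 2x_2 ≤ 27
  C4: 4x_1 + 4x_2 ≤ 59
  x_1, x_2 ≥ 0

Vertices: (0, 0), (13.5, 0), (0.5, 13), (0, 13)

Evaluate the objective at each vertex of the feasible region:
  z(0, 0) = 0
  z(13.5, 0) = -81  ←
  z(0.5, 13) = 23
  z(0, 13) = 26
The minimum is at x_1 = 13.5, x_2 = 0.

(13.5, 0)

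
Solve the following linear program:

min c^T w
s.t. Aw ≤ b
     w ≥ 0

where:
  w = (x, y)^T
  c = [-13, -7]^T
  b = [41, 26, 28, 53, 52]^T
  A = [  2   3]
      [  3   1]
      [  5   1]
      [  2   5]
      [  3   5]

Evaluate the objective at each vertex of the feasible region:
  z(0, 0) = 0
  z(5.6, 0) = -72.8
  z(4, 8) = -108  ←
  z(0, 10.4) = -72.8
The minimum is at x = 4, y = 8.

x = 4, y = 8, z = -108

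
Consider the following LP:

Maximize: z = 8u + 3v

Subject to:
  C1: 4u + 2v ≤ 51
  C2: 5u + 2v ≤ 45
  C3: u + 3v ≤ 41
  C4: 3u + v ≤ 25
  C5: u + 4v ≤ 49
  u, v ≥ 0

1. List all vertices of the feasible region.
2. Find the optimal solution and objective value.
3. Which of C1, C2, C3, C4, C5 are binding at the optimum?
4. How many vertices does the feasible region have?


1. (0, 0), (8.333, 0), (5, 10), (4.556, 11.11), (0, 12.25)
2. u = 5, v = 10, z = 70
3. C2, C4
4. 5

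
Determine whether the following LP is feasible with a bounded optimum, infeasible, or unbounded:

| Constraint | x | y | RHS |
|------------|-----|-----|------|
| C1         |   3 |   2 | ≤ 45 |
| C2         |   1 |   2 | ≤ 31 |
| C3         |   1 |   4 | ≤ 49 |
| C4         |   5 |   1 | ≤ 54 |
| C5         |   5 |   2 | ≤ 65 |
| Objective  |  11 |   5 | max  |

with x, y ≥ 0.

Feasible with a bounded optimal solution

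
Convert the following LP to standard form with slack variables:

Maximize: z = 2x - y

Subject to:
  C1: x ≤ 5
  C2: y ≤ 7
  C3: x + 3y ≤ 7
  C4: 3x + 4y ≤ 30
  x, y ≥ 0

max z = 2x - y

s.t.
  x + s1 = 5
  y + s2 = 7
  x + 3y + s3 = 7
  3x + 4y + s4 = 30
  x, y, s1, s2, s3, s4 ≥ 0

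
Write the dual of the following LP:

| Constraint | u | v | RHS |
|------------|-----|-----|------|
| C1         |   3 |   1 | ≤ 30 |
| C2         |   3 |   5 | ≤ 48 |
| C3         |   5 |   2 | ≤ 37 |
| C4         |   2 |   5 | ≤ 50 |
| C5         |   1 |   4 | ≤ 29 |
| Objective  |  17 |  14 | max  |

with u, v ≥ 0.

Primal max cᵀx s.t. Ax ≤ b, x ≥ 0  →  Dual min bᵀy s.t. Aᵀy ≥ c, y ≥ 0.

Minimize: z = 30y1 + 48y2 + 37y3 + 50y4 + 29y5

Subject to:
  3y1 + 3y2 + 5y3 + 2y4 + y5 ≥ 17
  y1 + 5y2 + 2y3 + 5y4 + 4y5 ≥ 14
  y1, y2, y3, y4, y5 ≥ 0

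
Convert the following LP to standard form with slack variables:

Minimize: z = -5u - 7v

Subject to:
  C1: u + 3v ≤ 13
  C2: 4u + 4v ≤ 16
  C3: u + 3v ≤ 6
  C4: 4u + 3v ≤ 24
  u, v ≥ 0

min z = -5u - 7v

s.t.
  u + 3v + s1 = 13
  4u + 4v + s2 = 16
  u + 3v + s3 = 6
  4u + 3v + s4 = 24
  u, v, s1, s2, s3, s4 ≥ 0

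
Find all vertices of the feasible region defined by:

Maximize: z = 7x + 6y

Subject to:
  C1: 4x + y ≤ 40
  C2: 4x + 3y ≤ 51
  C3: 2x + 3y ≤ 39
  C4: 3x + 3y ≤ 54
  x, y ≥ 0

(0, 0), (10, 0), (8.625, 5.5), (6, 9), (0, 13)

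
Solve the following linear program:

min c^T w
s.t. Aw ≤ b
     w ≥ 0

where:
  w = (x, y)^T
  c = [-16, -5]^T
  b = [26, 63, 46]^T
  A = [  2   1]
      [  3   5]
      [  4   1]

Evaluate the objective at each vertex of the feasible region:
  z(0, 0) = 0
  z(11.5, 0) = -184
  z(10, 6) = -190  ←
  z(9.571, 6.857) = -187.4
  z(0, 12.6) = -63
The minimum is at x = 10, y = 6.

x = 10, y = 6, z = -190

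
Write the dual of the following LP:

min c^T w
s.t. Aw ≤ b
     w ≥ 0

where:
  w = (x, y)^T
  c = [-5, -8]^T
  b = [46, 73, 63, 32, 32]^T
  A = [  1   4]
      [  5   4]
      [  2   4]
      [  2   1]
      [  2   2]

Primal min cᵀx s.t. Ax ≤ b, x ≥ 0  →  Dual max −bᵀy s.t. Aᵀy ≥ −c, y ≥ 0.

Maximize: z = -46y1 - 73y2 - 63y3 - 32y4 - 32y5

Subject to:
  y1 + 5y2 + 2y3 + 2y4 + 2y5 ≥ 5
  4y1 + 4y2 + 4y3 + y4 + 2y5 ≥ 8
  y1, y2, y3, y4, y5 ≥ 0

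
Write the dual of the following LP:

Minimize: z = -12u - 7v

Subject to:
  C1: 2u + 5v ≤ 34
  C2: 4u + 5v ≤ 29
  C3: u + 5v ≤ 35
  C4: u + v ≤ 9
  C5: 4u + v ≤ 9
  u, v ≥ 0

Primal min cᵀx s.t. Ax ≤ b, x ≥ 0  →  Dual max −bᵀy s.t. Aᵀy ≥ −c, y ≥ 0.

Maximize: z = -34y1 - 29y2 - 35y3 - 9y4 - 9y5

Subject to:
  2y1 + 4y2 + y3 + y4 + 4y5 ≥ 12
  5y1 + 5y2 + 5y3 + y4 + y5 ≥ 7
  y1, y2, y3, y4, y5 ≥ 0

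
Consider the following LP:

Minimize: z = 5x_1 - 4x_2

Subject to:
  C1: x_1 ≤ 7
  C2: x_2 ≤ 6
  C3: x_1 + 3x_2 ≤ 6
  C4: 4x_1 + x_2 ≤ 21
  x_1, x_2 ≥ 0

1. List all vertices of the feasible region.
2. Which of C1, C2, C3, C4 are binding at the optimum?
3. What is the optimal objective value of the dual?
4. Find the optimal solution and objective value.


1. (0, 0), (5.25, 0), (5.182, 0.2727), (0, 2)
2. C3
3. -8
4. x_1 = 0, x_2 = 2, z = -8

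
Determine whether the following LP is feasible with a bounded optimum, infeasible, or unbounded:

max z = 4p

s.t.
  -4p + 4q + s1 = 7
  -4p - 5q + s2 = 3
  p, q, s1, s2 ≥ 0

Unbounded (objective can increase without bound)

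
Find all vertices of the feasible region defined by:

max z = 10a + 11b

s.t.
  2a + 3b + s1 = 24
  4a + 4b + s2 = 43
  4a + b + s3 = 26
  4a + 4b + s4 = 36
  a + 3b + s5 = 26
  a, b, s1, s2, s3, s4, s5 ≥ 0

(0, 0), (6.5, 0), (5.667, 3.333), (3, 6), (0, 8)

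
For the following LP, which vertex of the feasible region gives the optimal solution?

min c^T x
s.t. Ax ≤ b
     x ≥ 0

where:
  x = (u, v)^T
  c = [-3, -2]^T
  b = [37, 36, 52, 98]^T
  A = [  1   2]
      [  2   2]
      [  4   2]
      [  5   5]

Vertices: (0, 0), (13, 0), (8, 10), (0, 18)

Evaluate the objective at each vertex of the feasible region:
  z(0, 0) = 0
  z(13, 0) = -39
  z(8, 10) = -44  ←
  z(0, 18) = -36
The minimum is at u = 8, v = 10.

(8, 10)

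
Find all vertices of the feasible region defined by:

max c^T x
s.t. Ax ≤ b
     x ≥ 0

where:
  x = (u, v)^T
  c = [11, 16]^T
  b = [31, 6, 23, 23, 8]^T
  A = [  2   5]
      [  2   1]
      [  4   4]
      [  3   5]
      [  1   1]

(0, 0), (3, 0), (1, 4), (0, 4.6)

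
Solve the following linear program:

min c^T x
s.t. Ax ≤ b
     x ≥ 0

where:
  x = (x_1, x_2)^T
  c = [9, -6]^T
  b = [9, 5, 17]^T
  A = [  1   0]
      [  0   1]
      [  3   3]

Evaluate the objective at each vertex of the feasible region:
  z(0, 0) = 0
  z(5.667, 0) = 51
  z(0.6667, 5) = -24
  z(0, 5) = -30  ←
The minimum is at x_1 = 0, x_2 = 5.

x_1 = 0, x_2 = 5, z = -30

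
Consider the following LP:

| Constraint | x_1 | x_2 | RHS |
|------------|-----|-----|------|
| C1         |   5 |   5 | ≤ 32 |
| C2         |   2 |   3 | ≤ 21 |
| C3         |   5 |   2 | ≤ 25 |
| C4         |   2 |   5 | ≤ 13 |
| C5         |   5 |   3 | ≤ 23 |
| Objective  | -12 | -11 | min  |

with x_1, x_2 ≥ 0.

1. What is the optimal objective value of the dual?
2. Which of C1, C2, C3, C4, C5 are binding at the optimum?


1. -59
2. C4, C5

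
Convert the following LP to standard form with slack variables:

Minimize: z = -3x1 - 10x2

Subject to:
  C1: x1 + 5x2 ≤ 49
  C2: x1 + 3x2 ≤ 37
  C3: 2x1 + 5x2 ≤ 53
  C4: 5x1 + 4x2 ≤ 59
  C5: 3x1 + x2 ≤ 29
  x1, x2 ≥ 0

min z = -3x1 - 10x2

s.t.
  x1 + 5x2 + s1 = 49
  x1 + 3x2 + s2 = 37
  2x1 + 5x2 + s3 = 53
  5x1 + 4x2 + s4 = 59
  3x1 + x2 + s5 = 29
  x1, x2, s1, s2, s3, s4, s5 ≥ 0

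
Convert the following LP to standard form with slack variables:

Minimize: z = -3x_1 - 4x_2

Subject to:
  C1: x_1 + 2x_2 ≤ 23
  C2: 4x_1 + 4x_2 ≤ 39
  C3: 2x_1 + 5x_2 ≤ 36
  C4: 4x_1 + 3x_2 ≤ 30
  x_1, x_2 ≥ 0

min z = -3x_1 - 4x_2

s.t.
  x_1 + 2x_2 + s1 = 23
  4x_1 + 4x_2 + s2 = 39
  2x_1 + 5x_2 + s3 = 36
  4x_1 + 3x_2 + s4 = 30
  x_1, x_2, s1, s2, s3, s4 ≥ 0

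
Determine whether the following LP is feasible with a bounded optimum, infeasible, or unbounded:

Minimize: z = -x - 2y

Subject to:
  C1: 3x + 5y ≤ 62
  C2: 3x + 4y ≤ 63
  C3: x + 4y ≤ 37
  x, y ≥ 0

Feasible with a bounded optimal solution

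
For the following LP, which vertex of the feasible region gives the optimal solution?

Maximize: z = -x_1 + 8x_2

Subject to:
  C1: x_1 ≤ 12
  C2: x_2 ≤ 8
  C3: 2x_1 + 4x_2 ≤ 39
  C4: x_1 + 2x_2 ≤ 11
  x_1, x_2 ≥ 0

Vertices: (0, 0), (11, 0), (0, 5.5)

Evaluate the objective at each vertex of the feasible region:
  z(0, 0) = 0
  z(11, 0) = -11
  z(0, 5.5) = 44  ←
The maximum is at x_1 = 0, x_2 = 5.5.

(0, 5.5)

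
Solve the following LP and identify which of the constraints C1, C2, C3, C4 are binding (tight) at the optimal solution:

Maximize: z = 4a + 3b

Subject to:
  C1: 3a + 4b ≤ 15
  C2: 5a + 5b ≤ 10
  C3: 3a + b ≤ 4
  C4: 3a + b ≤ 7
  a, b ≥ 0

At a = 1, b = 1, compute slack b - a·x for each constraint:
  C1: 15 − 7 = 8  (slack)
  C2: 10 − 10 = 0  (binding)
  C3: 4 − 4 = 0  (binding)
  C4: 7 − 4 = 3  (slack)

Optimal: a = 1, b = 1
Binding: C2, C3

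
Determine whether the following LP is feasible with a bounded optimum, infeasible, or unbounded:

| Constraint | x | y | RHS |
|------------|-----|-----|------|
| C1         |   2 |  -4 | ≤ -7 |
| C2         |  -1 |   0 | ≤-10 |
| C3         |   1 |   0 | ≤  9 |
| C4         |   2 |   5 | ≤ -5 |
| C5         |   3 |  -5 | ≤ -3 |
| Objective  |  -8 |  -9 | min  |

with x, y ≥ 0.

Infeasible (no feasible solution exists)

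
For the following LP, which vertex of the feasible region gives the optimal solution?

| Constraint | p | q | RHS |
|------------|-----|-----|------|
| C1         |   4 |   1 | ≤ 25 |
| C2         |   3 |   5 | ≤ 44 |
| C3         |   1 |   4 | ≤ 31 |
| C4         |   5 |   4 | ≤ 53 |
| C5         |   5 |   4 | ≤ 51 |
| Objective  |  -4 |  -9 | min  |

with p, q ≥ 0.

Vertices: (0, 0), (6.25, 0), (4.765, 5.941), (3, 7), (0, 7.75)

Evaluate the objective at each vertex of the feasible region:
  z(0, 0) = 0
  z(6.25, 0) = -25
  z(4.765, 5.941) = -72.53
  z(3, 7) = -75  ←
  z(0, 7.75) = -69.75
The minimum is at p = 3, q = 7.

(3, 7)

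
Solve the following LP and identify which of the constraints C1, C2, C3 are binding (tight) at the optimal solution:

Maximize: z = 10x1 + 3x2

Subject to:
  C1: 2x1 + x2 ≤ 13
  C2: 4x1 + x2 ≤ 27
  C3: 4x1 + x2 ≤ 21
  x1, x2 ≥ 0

At x1 = 4, x2 = 5, compute slack b - a·x for each constraint:
  C1: 13 − 13 = 0  (binding)
  C2: 27 − 21 = 6  (slack)
  C3: 21 − 21 = 0  (binding)

Optimal: x1 = 4, x2 = 5
Binding: C1, C3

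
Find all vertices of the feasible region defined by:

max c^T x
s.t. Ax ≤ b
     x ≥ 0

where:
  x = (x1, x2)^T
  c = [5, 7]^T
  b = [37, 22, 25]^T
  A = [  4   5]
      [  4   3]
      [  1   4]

(0, 0), (5.5, 0), (1, 6), (0, 6.25)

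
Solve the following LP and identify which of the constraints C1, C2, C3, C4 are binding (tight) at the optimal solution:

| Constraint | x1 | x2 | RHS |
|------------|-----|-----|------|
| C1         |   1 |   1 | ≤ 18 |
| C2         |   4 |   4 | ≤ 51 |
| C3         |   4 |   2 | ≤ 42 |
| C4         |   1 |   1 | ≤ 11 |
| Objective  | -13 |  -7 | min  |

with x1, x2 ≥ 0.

At x1 = 10, x2 = 1, compute slack b - a·x for each constraint:
  C1: 18 − 11 = 7  (slack)
  C2: 51 − 44 = 7  (slack)
  C3: 42 − 42 = 0  (binding)
  C4: 11 − 11 = 0  (binding)

Optimal: x1 = 10, x2 = 1
Binding: C3, C4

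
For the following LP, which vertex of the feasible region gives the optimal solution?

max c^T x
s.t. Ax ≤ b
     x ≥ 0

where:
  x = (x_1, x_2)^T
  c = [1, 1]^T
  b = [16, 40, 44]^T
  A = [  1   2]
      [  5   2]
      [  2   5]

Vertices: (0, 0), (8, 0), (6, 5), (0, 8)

Evaluate the objective at each vertex of the feasible region:
  z(0, 0) = 0
  z(8, 0) = 8
  z(6, 5) = 11  ←
  z(0, 8) = 8
The maximum is at x_1 = 6, x_2 = 5.

(6, 5)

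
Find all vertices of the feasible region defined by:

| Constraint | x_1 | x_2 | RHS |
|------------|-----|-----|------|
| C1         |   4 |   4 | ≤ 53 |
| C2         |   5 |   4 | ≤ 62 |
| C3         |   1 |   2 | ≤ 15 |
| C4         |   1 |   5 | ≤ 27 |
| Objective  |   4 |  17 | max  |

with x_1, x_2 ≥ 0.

(0, 0), (12.4, 0), (10.67, 2.167), (7, 4), (0, 5.4)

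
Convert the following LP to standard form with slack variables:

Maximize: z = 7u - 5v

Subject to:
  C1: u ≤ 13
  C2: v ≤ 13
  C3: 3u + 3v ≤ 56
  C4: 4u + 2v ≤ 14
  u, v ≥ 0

max z = 7u - 5v

s.t.
  u + s1 = 13
  v + s2 = 13
  3u + 3v + s3 = 56
  4u + 2v + s4 = 14
  u, v, s1, s2, s3, s4 ≥ 0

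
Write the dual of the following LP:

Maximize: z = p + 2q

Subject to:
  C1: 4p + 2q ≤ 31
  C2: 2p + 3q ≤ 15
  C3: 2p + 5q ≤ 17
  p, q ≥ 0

Primal max cᵀx s.t. Ax ≤ b, x ≥ 0  →  Dual min bᵀy s.t. Aᵀy ≥ c, y ≥ 0.

Minimize: z = 31y1 + 15y2 + 17y3

Subject to:
  4y1 + 2y2 + 2y3 ≥ 1
  2y1 + 3y2 + 5y3 ≥ 2
  y1, y2, y3 ≥ 0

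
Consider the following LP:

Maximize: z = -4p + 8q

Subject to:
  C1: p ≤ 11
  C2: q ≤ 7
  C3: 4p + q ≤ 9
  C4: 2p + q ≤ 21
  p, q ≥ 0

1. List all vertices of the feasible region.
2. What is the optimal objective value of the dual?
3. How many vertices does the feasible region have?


1. (0, 0), (2.25, 0), (0.5, 7), (0, 7)
2. 56
3. 4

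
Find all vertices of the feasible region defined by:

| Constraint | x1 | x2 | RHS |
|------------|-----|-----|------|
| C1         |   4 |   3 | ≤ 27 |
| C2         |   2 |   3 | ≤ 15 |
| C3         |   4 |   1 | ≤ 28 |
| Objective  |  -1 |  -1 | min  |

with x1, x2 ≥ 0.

(0, 0), (6.75, 0), (6, 1), (0, 5)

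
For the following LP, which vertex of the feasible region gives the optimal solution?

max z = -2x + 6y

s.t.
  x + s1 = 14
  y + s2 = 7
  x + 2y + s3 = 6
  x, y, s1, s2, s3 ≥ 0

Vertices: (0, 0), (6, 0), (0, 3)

Evaluate the objective at each vertex of the feasible region:
  z(0, 0) = 0
  z(6, 0) = -12
  z(0, 3) = 18  ←
The maximum is at x = 0, y = 3.

(0, 3)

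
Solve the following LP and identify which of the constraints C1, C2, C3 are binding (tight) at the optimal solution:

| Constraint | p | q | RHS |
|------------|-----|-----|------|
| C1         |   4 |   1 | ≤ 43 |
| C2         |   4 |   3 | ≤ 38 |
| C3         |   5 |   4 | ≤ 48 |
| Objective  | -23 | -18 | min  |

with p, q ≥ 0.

At p = 8, q = 2, compute slack b - a·x for each constraint:
  C1: 43 − 34 = 9  (slack)
  C2: 38 − 38 = 0  (binding)
  C3: 48 − 48 = 0  (binding)

Optimal: p = 8, q = 2
Binding: C2, C3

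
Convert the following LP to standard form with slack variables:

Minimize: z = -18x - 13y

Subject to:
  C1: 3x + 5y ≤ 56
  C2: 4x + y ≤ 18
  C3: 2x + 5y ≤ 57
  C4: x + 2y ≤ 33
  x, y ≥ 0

min z = -18x - 13y

s.t.
  3x + 5y + s1 = 56
  4x + y + s2 = 18
  2x + 5y + s3 = 57
  x + 2y + s4 = 33
  x, y, s1, s2, s3, s4 ≥ 0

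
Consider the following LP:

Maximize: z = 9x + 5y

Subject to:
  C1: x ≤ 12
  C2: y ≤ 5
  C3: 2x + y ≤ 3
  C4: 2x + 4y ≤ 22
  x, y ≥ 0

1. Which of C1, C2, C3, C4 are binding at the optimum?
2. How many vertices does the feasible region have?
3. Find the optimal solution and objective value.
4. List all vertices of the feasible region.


1. C3
2. 3
3. x = 0, y = 3, z = 15
4. (0, 0), (1.5, 0), (0, 3)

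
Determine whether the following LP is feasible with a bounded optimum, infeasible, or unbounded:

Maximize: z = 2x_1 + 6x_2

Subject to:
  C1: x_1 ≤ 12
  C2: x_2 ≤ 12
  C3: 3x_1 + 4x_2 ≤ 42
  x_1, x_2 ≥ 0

Feasible with a bounded optimal solution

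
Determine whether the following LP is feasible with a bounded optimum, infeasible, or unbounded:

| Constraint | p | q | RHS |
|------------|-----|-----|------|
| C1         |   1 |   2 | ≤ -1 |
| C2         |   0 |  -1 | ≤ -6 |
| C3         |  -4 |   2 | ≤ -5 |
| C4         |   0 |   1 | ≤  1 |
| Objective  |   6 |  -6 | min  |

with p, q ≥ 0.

Infeasible (no feasible solution exists)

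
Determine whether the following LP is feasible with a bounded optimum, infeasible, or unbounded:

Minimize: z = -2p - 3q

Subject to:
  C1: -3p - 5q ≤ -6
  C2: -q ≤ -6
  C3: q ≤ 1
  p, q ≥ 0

Infeasible (no feasible solution exists)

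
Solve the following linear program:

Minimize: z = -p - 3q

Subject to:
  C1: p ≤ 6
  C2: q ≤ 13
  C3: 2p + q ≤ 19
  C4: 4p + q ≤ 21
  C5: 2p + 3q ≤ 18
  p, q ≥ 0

Evaluate the objective at each vertex of the feasible region:
  z(0, 0) = 0
  z(5.25, 0) = -5.25
  z(4.5, 3) = -13.5
  z(0, 6) = -18  ←
The minimum is at p = 0, q = 6.

p = 0, q = 6, z = -18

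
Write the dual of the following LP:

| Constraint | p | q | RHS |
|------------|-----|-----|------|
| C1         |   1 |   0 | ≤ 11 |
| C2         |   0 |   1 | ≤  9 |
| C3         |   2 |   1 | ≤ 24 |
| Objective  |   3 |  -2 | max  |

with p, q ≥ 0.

Primal max cᵀx s.t. Ax ≤ b, x ≥ 0  →  Dual min bᵀy s.t. Aᵀy ≥ c, y ≥ 0.

Minimize: z = 11y1 + 9y2 + 24y3

Subject to:
  y1 + 2y3 ≥ 3
  y2 + y3 ≥ -2
  y1, y2, y3 ≥ 0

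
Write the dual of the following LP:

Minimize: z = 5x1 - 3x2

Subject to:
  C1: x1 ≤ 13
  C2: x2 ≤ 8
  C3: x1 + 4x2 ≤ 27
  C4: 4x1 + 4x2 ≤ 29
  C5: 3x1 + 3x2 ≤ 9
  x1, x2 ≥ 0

Primal min cᵀx s.t. Ax ≤ b, x ≥ 0  →  Dual max −bᵀy s.t. Aᵀy ≥ −c, y ≥ 0.

Maximize: z = -13y1 - 8y2 - 27y3 - 29y4 - 9y5

Subject to:
  y1 + y3 + 4y4 + 3y5 ≥ -5
  y2 + 4y3 + 4y4 + 3y5 ≥ 3
  y1, y2, y3, y4, y5 ≥ 0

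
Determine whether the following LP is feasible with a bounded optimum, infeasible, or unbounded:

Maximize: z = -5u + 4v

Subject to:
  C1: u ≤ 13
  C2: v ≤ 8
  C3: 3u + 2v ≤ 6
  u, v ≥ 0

Feasible with a bounded optimal solution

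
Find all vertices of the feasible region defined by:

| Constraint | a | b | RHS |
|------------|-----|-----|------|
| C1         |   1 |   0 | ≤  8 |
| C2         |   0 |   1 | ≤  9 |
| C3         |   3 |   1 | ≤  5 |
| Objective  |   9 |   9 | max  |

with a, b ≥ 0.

(0, 0), (1.667, 0), (0, 5)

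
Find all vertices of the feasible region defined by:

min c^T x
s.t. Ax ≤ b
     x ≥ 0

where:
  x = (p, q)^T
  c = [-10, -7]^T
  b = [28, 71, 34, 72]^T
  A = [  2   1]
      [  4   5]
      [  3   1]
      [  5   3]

(0, 0), (11.33, 0), (9, 7), (0, 14.2)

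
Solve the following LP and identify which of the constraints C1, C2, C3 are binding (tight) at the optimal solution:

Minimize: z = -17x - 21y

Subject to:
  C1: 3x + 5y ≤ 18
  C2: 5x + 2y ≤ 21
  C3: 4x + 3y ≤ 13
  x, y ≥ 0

At x = 1, y = 3, compute slack b - a·x for each constraint:
  C1: 18 − 18 = 0  (binding)
  C2: 21 − 11 = 10  (slack)
  C3: 13 − 13 = 0  (binding)

Optimal: x = 1, y = 3
Binding: C1, C3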